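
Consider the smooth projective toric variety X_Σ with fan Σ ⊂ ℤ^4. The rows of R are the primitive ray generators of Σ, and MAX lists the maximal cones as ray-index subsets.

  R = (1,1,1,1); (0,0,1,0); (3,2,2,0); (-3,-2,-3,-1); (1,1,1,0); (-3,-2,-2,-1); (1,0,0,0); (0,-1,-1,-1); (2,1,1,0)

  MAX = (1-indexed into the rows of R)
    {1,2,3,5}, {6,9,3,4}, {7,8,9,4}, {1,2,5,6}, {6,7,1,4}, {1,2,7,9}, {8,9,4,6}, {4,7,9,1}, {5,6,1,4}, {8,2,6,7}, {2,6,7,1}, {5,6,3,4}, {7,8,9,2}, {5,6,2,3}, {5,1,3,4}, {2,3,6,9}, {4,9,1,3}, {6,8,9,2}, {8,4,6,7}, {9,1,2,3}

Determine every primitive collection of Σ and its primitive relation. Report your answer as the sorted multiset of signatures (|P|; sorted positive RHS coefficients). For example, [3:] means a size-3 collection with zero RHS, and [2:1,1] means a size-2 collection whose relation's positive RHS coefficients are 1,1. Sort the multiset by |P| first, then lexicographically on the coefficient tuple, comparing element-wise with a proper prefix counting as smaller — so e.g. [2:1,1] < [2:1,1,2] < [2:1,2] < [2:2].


|primitive collections| = 10. Relations:

  {1,8}:  v_{1} + v_{8} = v_{7}  ⇒ sig = [2:1]
  {2,4}:  v_{2} + v_{4} = v_{6}  ⇒ sig = [2:1]
  {5,7}:  v_{5} + v_{7} = v_{9}  ⇒ sig = [2:1]
  {5,9}:  v_{5} + v_{9} = v_{3}  ⇒ sig = [2:1]
  {5,8}:  v_{5} + v_{8} = v_{6} + 2·v_{9}  ⇒ sig = [2:1,2]
  {3,8}:  v_{3} + v_{8} = v_{6} + 3·v_{9}  ⇒ sig = [2:1,3]
  {3,7}:  v_{3} + v_{7} = 2·v_{9}  ⇒ sig = [2:2]
  {1,6,9}:  v_{1} + v_{6} + v_{9} = 0  ⇒ sig = [3:]
  {1,3,6}:  v_{1} + v_{3} + v_{6} = v_{5}  ⇒ sig = [3:1]
  {6,7,9}:  v_{6} + v_{7} + v_{9} = v_{8}  ⇒ sig = [3:1]

Hence PRS(X_Σ) =
{ [2:1] ×4,  [2:1,2],  [2:1,3],  [2:2],  [3:],  [3:1] ×2 }


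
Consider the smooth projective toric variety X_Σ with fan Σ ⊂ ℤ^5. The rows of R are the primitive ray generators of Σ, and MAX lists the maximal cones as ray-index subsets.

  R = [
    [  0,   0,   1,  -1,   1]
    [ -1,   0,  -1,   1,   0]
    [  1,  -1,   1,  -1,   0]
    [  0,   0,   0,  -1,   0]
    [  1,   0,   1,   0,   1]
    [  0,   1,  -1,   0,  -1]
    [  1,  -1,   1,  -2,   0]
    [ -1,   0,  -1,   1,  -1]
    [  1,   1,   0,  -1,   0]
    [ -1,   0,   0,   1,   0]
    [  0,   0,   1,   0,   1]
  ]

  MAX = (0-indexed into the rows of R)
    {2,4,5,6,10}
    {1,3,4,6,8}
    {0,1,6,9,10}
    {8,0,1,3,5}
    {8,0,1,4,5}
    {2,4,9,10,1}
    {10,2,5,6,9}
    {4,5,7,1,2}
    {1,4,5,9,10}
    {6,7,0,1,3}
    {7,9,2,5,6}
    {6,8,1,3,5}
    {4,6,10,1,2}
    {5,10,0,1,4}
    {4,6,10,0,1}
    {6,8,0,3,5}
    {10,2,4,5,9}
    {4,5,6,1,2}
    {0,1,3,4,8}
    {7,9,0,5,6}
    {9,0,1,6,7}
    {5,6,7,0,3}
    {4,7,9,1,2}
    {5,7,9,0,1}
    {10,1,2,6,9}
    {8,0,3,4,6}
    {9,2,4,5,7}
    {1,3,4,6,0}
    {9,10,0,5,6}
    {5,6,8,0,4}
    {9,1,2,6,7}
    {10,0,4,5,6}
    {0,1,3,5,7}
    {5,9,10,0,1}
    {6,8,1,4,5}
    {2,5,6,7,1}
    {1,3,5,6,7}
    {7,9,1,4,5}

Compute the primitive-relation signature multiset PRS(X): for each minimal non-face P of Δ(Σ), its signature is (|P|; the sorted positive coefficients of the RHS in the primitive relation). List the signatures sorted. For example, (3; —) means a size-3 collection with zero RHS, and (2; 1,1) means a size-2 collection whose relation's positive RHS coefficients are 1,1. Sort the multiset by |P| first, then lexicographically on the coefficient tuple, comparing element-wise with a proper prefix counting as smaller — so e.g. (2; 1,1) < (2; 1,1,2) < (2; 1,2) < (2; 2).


21 collections generate NE(X_Σ); each relation:

  P={2,3}:  v_{2} + v_{3} = v_{6}  so sig = (2; 1)
  P={3,10}:  v_{3} + v_{10} = v_{0}  so sig = (2; 1)
  P={7,8}:  v_{7} + v_{8} = v_{5}  so sig = (2; 1)
  P={7,10}:  v_{7} + v_{10} = v_{9}  so sig = (2; 1)
  P={0,2}:  v_{0} + v_{2} = v_{6} + v_{10}  so sig = (2; 1,1)
  P={3,9}:  v_{3} + v_{9} = v_{0} + v_{7}  so sig = (2; 1,1)
  P={8,9}:  v_{8} + v_{9} = v_{5} + v_{10}  so sig = (2; 1,1)
  P={2,8}:  v_{2} + v_{8} = v_{4} + v_{5} + v_{6}  so sig = (2; 1,1,1)
  P={8,10}:  v_{8} + v_{10} = v_{0} + v_{4} + v_{5}  so sig = (2; 1,1,1)
  P={3,4,7}:  v_{3} + v_{4} + v_{7} = 0  so sig = (3; —)
  P={0,4,7}:  v_{0} + v_{4} + v_{7} = v_{10}  so sig = (3; 1)
  P={3,4,5}:  v_{3} + v_{4} + v_{5} = v_{8}  so sig = (3; 1)
  P={4,6,7}:  v_{4} + v_{6} + v_{7} = v_{2}  so sig = (3; 1)
  P={4,6,9}:  v_{4} + v_{6} + v_{9} = v_{2} + v_{10}  so sig = (3; 1,1)
  P={0,4,9}:  v_{0} + v_{4} + v_{9} = 2·v_{10}  so sig = (3; 2)
  P={1,2,5,10}:  v_{1} + v_{2} + v_{5} + v_{10} = 0  so sig = (4; —)
  P={1,2,5,9}:  v_{1} + v_{2} + v_{5} + v_{9} = v_{7}  so sig = (4; 1)
  P={1,5,6,10}:  v_{1} + v_{5} + v_{6} + v_{10} = v_{3}  so sig = (4; 1)
  P={1,5,6,9}:  v_{1} + v_{5} + v_{6} + v_{9} = v_{3} + v_{7}  so sig = (4; 1,1)
  P={0,1,6,8}:  v_{0} + v_{1} + v_{6} + v_{8} = 3·v_{3} + v_{4}  so sig = (4; 1,3)
  P={0,1,5,6}:  v_{0} + v_{1} + v_{5} + v_{6} = 2·v_{3}  so sig = (4; 2)

Sorted signature multiset PRS(X):
[(2; 1), (2; 1), (2; 1), (2; 1), (2; 1,1), (2; 1,1), (2; 1,1), (2; 1,1,1), (2; 1,1,1), (3; —), (3; 1), (3; 1), (3; 1), (3; 1,1), (3; 2), (4; —), (4; 1), (4; 1), (4; 1,1), (4; 1,3), (4; 2)]


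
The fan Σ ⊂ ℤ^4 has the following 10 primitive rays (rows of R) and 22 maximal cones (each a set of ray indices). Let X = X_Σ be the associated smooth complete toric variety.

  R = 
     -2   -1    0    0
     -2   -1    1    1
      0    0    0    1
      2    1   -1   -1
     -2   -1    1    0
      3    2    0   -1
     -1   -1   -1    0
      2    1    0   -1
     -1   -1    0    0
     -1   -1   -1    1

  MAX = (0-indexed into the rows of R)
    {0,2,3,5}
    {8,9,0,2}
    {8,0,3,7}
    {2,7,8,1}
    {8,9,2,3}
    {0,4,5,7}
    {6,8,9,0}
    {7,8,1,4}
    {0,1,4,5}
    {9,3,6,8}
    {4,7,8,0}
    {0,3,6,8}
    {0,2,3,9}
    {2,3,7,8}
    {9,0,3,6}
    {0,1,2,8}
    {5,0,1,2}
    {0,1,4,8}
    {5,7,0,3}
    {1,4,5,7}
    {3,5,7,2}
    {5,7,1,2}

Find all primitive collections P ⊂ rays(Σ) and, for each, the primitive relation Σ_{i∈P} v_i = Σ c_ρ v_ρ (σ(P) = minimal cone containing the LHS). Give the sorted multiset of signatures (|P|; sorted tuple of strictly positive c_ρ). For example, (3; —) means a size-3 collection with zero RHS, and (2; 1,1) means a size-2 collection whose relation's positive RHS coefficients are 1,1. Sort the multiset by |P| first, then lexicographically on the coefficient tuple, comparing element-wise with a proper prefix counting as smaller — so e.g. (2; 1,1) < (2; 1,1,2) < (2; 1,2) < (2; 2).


|primitive collections| = 17. Relations:

  P={1,3}:  v_{1} + v_{3} = 0  ⇒ sig = (2; —)
  P={2,4}:  v_{2} + v_{4} = v_{1}  ⇒ sig = (2; 1)
  P={2,6}:  v_{2} + v_{6} = v_{9}  ⇒ sig = (2; 1)
  P={5,6}:  v_{5} + v_{6} = v_{3}  ⇒ sig = (2; 1)
  P={5,8}:  v_{5} + v_{8} = v_{7}  ⇒ sig = (2; 1)
  P={3,4}:  v_{3} + v_{4} = v_{0} + v_{7}  ⇒ sig = (2; 1,1)
  P={4,6}:  v_{4} + v_{6} = v_{0} + v_{8}  ⇒ sig = (2; 1,1)
  P={5,9}:  v_{5} + v_{9} = v_{2} + v_{3}  ⇒ sig = (2; 1,1)
  P={6,7}:  v_{6} + v_{7} = v_{3} + v_{8}  ⇒ sig = (2; 1,1)
  P={1,6}:  v_{1} + v_{6} = v_{0} + v_{2} + v_{8}  ⇒ sig = (2; 1,1,1)
  P={4,9}:  v_{4} + v_{9} = v_{0} + v_{2} + v_{8}  ⇒ sig = (2; 1,1,1)
  P={7,9}:  v_{7} + v_{9} = v_{2} + v_{3} + v_{8}  ⇒ sig = (2; 1,1,1)
  P={1,9}:  v_{1} + v_{9} = v_{0} + 2·v_{2} + v_{8}  ⇒ sig = (2; 1,1,2)
  P={0,2,7}:  v_{0} + v_{2} + v_{7} = 0  ⇒ sig = (3; —)
  P={0,1,7}:  v_{0} + v_{1} + v_{7} = v_{4}  ⇒ sig = (3; 1)
  P={0,2,3,8}:  v_{0} + v_{2} + v_{3} + v_{8} = v_{6}  ⇒ sig = (4; 1)
  P={0,3,8,9}:  v_{0} + v_{3} + v_{8} + v_{9} = 2·v_{6}  ⇒ sig = (4; 2)

Signatures (|P|; sorted positive RHS coefficients), sorted:
[(2; —), (2; 1), (2; 1), (2; 1), (2; 1), (2; 1,1), (2; 1,1), (2; 1,1), (2; 1,1), (2; 1,1,1), (2; 1,1,1), (2; 1,1,1), (2; 1,1,2), (3; —), (3; 1), (4; 1), (4; 2)]


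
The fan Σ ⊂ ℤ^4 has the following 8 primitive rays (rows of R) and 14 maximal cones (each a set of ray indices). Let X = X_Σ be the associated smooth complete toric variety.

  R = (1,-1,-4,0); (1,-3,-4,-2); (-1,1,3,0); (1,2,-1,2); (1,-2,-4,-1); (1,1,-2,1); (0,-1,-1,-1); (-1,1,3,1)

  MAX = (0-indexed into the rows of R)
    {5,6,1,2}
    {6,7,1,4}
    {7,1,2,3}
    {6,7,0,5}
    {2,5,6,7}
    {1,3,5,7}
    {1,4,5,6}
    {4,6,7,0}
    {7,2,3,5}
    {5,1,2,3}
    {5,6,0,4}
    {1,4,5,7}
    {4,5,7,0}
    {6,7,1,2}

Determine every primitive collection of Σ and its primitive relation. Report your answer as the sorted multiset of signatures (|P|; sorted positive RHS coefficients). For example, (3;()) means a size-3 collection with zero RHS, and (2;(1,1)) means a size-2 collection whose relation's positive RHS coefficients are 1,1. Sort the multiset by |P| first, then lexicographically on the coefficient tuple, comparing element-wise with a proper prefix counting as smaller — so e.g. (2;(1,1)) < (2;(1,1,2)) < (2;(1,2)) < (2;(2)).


Σ has 9 primitive collections:

  • {2,4}:  v_{2} + v_{4} = v_{6}  so sig = (2;(1))
  • {3,6}:  v_{3} + v_{6} = v_{5}  so sig = (2;(1))
  • {0,2}:  v_{0} + v_{2} = v_{5} + 2·v_{6} + v_{7}  so sig = (2;(1,1,2))
  • {0,3}:  v_{0} + v_{3} = v_{4} + 2·v_{5} + v_{7}  so sig = (2;(1,1,2))
  • {3,4}:  v_{3} + v_{4} = v_{1} + 2·v_{5} + v_{7}  so sig = (2;(1,1,2))
  • {0,1}:  v_{0} + v_{1} = 2·v_{4}  so sig = (2;(2))
  • {1,2,5,7}:  v_{1} + v_{2} + v_{5} + v_{7} = 0  so sig = (4;())
  • {1,5,6,7}:  v_{1} + v_{5} + v_{6} + v_{7} = v_{4}  so sig = (4;(1))
  • {4,5,6,7}:  v_{4} + v_{5} + v_{6} + v_{7} = v_{0}  so sig = (4;(1))

so the primitive-relation signature multiset is
    |P|=2: 6 collections, coeffs (1), (1), (1,1,2), (1,1,2), (1,1,2), (2)
    |P|=4: 3 collections, coeffs (), (1), (1)


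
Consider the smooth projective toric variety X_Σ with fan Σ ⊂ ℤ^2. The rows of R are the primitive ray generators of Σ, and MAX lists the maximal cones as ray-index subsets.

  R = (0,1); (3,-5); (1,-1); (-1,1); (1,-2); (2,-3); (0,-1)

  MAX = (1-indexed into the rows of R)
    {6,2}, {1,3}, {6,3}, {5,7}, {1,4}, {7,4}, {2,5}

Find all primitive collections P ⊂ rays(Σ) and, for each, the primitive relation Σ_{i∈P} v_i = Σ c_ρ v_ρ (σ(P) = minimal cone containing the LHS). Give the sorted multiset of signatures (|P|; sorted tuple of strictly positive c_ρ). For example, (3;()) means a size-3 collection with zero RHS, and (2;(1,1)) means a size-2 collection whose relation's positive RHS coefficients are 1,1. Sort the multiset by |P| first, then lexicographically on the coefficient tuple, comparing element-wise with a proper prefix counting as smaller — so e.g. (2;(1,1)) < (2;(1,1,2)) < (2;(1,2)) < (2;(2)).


14 collections generate NE(X_Σ); each relation:

  • {1,7}:  v_{1} + v_{7} = 0  →  sig = (2;())
  • {3,4}:  v_{3} + v_{4} = 0  →  sig = (2;())
  • {1,5}:  v_{1} + v_{5} = v_{3}  →  sig = (2;(1))
  • {3,5}:  v_{3} + v_{5} = v_{6}  →  sig = (2;(1))
  • {3,7}:  v_{3} + v_{7} = v_{5}  →  sig = (2;(1))
  • {4,5}:  v_{4} + v_{5} = v_{7}  →  sig = (2;(1))
  • {4,6}:  v_{4} + v_{6} = v_{5}  →  sig = (2;(1))
  • {5,6}:  v_{5} + v_{6} = v_{2}  →  sig = (2;(1))
  • {1,2}:  v_{1} + v_{2} = v_{3} + v_{6}  →  sig = (2;(1,1))
  • {1,6}:  v_{1} + v_{6} = 2·v_{3}  →  sig = (2;(2))
  • {2,3}:  v_{2} + v_{3} = 2·v_{6}  →  sig = (2;(2))
  • {2,4}:  v_{2} + v_{4} = 2·v_{5}  →  sig = (2;(2))
  • {6,7}:  v_{6} + v_{7} = 2·v_{5}  →  sig = (2;(2))
  • {2,7}:  v_{2} + v_{7} = 3·v_{5}  →  sig = (2;(3))

Hence PRS(X_Σ) =
[(2;()), (2;()), (2;(1)), (2;(1)), (2;(1)), (2;(1)), (2;(1)), (2;(1)), (2;(1,1)), (2;(2)), (2;(2)), (2;(2)), (2;(2)), (2;(3))]


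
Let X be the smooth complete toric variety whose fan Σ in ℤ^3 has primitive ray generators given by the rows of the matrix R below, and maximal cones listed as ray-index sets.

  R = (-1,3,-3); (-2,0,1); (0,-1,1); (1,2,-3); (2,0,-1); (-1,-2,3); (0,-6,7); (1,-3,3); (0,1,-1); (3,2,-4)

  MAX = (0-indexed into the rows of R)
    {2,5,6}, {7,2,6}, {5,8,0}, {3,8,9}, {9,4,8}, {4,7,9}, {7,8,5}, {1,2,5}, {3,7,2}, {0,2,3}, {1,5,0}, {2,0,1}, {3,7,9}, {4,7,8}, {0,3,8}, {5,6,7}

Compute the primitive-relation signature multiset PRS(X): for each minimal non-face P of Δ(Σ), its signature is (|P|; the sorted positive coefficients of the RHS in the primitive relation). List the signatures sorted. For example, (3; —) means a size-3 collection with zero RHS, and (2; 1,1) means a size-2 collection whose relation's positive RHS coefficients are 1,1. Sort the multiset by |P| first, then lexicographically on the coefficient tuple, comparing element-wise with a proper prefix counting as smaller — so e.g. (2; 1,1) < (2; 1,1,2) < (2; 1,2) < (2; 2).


Primitive collections (25):

  • {0,7}:  v_{0} + v_{7} = 0  ⟹  sig = (2; —)
  • {1,4}:  v_{1} + v_{4} = 0  ⟹  sig = (2; —)
  • {2,8}:  v_{2} + v_{8} = 0  ⟹  sig = (2; —)
  • {3,5}:  v_{3} + v_{5} = 0  ⟹  sig = (2; —)
  • {1,9}:  v_{1} + v_{9} = v_{3}  ⟹  sig = (2; 1)
  • {3,4}:  v_{3} + v_{4} = v_{9}  ⟹  sig = (2; 1)
  • {5,9}:  v_{5} + v_{9} = v_{4}  ⟹  sig = (2; 1)
  • {0,4}:  v_{0} + v_{4} = v_{3} + v_{8}  ⟹  sig = (2; 1,1)
  • {0,6}:  v_{0} + v_{6} = v_{2} + v_{5}  ⟹  sig = (2; 1,1)
  • {1,3}:  v_{1} + v_{3} = v_{0} + v_{2}  ⟹  sig = (2; 1,1)
  • {1,7}:  v_{1} + v_{7} = v_{2} + v_{5}  ⟹  sig = (2; 1,1)
  • {1,8}:  v_{1} + v_{8} = v_{0} + v_{5}  ⟹  sig = (2; 1,1)
  • {2,4}:  v_{2} + v_{4} = v_{3} + v_{7}  ⟹  sig = (2; 1,1)
  • {3,6}:  v_{3} + v_{6} = v_{2} + v_{7}  ⟹  sig = (2; 1,1)
  • {4,5}:  v_{4} + v_{5} = v_{7} + v_{8}  ⟹  sig = (2; 1,1)
  • {6,8}:  v_{6} + v_{8} = v_{5} + v_{7}  ⟹  sig = (2; 1,1)
  • {0,9}:  v_{0} + v_{9} = 2·v_{3} + v_{8}  ⟹  sig = (2; 1,2)
  • {2,9}:  v_{2} + v_{9} = 2·v_{3} + v_{7}  ⟹  sig = (2; 1,2)
  • {6,9}:  v_{6} + v_{9} = v_{3} + 2·v_{7}  ⟹  sig = (2; 1,2)
  • {4,6}:  v_{4} + v_{6} = 2·v_{7}  ⟹  sig = (2; 2)
  • {1,6}:  v_{1} + v_{6} = 2·v_{2} + 2·v_{5}  ⟹  sig = (2; 2,2)
  • {0,2,5}:  v_{0} + v_{2} + v_{5} = v_{1}  ⟹  sig = (3; 1)
  • {2,5,7}:  v_{2} + v_{5} + v_{7} = v_{6}  ⟹  sig = (3; 1)
  • {3,7,8}:  v_{3} + v_{7} + v_{8} = v_{4}  ⟹  sig = (3; 1)
  • {7,8,9}:  v_{7} + v_{8} + v_{9} = 2·v_{4}  ⟹  sig = (3; 2)

Sorted signature multiset PRS(X):
    (2; —)
    (2; —)
    (2; —)
    (2; —)
    (2; 1)
    (2; 1)
    (2; 1)
    (2; 1,1)
    (2; 1,1)
    (2; 1,1)
    (2; 1,1)
    (2; 1,1)
    (2; 1,1)
    (2; 1,1)
    (2; 1,1)
    (2; 1,1)
    (2; 1,2)
    (2; 1,2)
    (2; 1,2)
    (2; 2)
    (2; 2,2)
    (3; 1)
    (3; 1)
    (3; 1)
    (3; 2)


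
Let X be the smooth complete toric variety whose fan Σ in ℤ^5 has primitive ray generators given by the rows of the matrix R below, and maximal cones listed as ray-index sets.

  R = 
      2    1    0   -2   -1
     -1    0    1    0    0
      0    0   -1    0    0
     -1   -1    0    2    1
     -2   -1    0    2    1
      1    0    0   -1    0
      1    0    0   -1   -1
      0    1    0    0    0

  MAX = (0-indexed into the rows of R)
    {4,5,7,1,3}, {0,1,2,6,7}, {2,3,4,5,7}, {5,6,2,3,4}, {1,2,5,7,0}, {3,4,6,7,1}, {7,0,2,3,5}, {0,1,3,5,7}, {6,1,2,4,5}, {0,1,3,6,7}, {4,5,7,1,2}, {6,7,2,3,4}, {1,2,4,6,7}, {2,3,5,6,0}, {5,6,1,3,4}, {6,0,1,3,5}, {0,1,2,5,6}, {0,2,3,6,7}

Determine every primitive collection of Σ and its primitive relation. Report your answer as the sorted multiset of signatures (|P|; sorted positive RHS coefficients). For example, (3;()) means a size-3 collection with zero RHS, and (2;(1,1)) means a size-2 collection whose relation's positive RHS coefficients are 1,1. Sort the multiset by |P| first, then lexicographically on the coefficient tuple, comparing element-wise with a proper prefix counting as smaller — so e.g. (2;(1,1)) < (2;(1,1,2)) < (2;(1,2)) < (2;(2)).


|primitive collections| = 3. Relations:

  P={0,4}:  v_{0} + v_{4} = 0  so sig = (2;())
  P={1,2,3}:  v_{1} + v_{2} + v_{3} = v_{4}  so sig = (3;(1))
  P={5,6,7}:  v_{5} + v_{6} + v_{7} = v_{0}  so sig = (3;(1))

Signatures (|P|; sorted positive RHS coefficients), sorted:
    (2;())
    (3;(1))
    (3;(1))


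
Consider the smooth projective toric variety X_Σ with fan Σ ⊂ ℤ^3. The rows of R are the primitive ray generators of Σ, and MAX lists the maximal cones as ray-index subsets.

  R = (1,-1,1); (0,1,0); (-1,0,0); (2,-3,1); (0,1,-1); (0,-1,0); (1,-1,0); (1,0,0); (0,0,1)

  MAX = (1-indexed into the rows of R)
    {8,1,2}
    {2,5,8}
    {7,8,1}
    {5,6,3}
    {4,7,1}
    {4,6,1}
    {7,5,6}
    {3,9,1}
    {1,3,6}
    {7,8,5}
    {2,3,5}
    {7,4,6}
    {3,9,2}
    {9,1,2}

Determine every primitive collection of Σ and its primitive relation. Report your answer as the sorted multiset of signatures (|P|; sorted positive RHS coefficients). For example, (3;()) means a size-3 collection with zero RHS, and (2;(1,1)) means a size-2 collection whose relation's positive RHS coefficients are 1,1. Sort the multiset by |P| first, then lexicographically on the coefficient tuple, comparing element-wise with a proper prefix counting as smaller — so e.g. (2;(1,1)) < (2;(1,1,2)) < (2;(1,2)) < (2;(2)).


17 collections generate NE(X_Σ); each relation:

  P = {2,6}:  v_{2} + v_{6} = 0  ⟹  sig = (2;())
  P = {3,8}:  v_{3} + v_{8} = 0  ⟹  sig = (2;())
  P = {1,5}:  v_{1} + v_{5} = v_{8}  ⟹  sig = (2;(1))
  P = {2,7}:  v_{2} + v_{7} = v_{8}  ⟹  sig = (2;(1))
  P = {3,7}:  v_{3} + v_{7} = v_{6}  ⟹  sig = (2;(1))
  P = {5,9}:  v_{5} + v_{9} = v_{2}  ⟹  sig = (2;(1))
  P = {6,8}:  v_{6} + v_{8} = v_{7}  ⟹  sig = (2;(1))
  P = {7,9}:  v_{7} + v_{9} = v_{1}  ⟹  sig = (2;(1))
  P = {2,4}:  v_{2} + v_{4} = v_{1} + v_{7}  ⟹  sig = (2;(1,1))
  P = {6,9}:  v_{6} + v_{9} = v_{1} + v_{3}  ⟹  sig = (2;(1,1))
  P = {8,9}:  v_{8} + v_{9} = v_{1} + v_{2}  ⟹  sig = (2;(1,1))
  P = {3,4}:  v_{3} + v_{4} = v_{1} + 2·v_{6}  ⟹  sig = (2;(1,2))
  P = {4,8}:  v_{4} + v_{8} = v_{1} + 2·v_{7}  ⟹  sig = (2;(1,2))
  P = {4,9}:  v_{4} + v_{9} = 2·v_{1} + v_{6}  ⟹  sig = (2;(1,2))
  P = {4,5}:  v_{4} + v_{5} = 2·v_{7}  ⟹  sig = (2;(2))
  P = {1,2,3}:  v_{1} + v_{2} + v_{3} = v_{9}  ⟹  sig = (3;(1))
  P = {1,6,7}:  v_{1} + v_{6} + v_{7} = v_{4}  ⟹  sig = (3;(1))

Sorted signature multiset PRS(X):
    (2;())
    (2;())
    (2;(1))
    (2;(1))
    (2;(1))
    (2;(1))
    (2;(1))
    (2;(1))
    (2;(1,1))
    (2;(1,1))
    (2;(1,1))
    (2;(1,2))
    (2;(1,2))
    (2;(1,2))
    (2;(2))
    (3;(1))
    (3;(1))


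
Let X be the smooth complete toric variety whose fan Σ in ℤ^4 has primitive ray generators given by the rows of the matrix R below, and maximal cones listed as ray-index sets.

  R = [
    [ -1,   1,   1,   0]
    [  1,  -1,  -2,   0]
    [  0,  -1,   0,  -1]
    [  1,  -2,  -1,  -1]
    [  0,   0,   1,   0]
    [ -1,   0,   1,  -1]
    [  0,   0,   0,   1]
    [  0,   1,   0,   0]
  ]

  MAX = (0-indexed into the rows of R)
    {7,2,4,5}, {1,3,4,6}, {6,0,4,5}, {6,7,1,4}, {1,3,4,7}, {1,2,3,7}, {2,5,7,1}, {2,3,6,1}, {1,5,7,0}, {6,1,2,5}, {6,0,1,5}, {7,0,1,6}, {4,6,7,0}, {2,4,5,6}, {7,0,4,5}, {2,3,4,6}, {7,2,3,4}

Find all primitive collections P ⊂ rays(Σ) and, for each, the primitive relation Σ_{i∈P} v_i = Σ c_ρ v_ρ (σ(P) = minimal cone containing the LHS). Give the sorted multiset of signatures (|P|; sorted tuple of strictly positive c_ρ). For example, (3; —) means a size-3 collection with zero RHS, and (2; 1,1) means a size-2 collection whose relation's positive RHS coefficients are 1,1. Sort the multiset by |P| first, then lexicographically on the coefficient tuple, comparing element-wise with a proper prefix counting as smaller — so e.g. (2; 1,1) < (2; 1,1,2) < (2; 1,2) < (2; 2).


The 9 primitive collections of Σ (r=8, n=4):

  • {0,2}:  v_{0} + v_{2} = v_{5} — sig = (2; 1)
  • {0,3}:  v_{0} + v_{3} = v_{2} — sig = (2; 1)
  • {3,5}:  v_{3} + v_{5} = 2·v_{2} — sig = (2; 2)
  • {0,1,4}:  v_{0} + v_{1} + v_{4} = 0 — sig = (3; —)
  • {2,6,7}:  v_{2} + v_{6} + v_{7} = 0 — sig = (3; —)
  • {1,2,4}:  v_{1} + v_{2} + v_{4} = v_{3} — sig = (3; 1)
  • {1,4,5}:  v_{1} + v_{4} + v_{5} = v_{2} — sig = (3; 1)
  • {5,6,7}:  v_{5} + v_{6} + v_{7} = v_{0} — sig = (3; 1)
  • {3,6,7}:  v_{3} + v_{6} + v_{7} = v_{1} + v_{4} — sig = (3; 1,1)

Hence PRS(X_Σ) =
[(2; 1), (2; 1), (2; 2), (3; —), (3; —), (3; 1), (3; 1), (3; 1), (3; 1,1)]


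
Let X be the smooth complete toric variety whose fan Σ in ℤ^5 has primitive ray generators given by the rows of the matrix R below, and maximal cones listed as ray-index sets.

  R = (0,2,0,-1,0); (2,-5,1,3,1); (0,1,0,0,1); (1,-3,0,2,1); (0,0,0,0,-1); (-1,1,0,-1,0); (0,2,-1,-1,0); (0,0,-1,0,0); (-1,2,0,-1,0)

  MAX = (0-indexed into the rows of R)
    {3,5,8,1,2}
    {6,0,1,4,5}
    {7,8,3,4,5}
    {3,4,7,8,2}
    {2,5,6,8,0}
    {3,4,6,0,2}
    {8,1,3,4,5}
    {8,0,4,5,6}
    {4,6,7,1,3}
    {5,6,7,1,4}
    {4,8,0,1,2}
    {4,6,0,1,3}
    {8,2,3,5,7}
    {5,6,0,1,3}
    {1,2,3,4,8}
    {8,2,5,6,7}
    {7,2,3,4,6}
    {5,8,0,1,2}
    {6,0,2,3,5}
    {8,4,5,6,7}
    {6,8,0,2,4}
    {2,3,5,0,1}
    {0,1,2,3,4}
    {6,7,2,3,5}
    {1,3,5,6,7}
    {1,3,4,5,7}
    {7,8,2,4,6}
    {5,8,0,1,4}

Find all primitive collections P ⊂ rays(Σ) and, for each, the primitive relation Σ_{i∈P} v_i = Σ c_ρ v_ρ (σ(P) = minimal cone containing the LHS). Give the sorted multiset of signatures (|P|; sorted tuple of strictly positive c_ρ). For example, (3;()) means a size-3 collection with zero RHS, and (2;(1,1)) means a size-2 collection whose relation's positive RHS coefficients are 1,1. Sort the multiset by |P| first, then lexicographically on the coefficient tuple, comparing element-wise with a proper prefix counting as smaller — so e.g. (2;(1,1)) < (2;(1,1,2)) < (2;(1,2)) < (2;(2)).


10 minimal non-faces of Δ(Σ) (on 9 rays):

  {0,7}:  v_{0} + v_{7} = v_{6} ; sig = (2;(1))
  {0,3,8}:  v_{0} + v_{3} + v_{8} = v_{2} ; sig = (3;(1))
  {1,7,8}:  v_{1} + v_{7} + v_{8} = v_{3} ; sig = (3;(1))
  {2,4,5}:  v_{2} + v_{4} + v_{5} = v_{8} ; sig = (3;(1))
  {1,6,8}:  v_{1} + v_{6} + v_{8} = v_{0} + v_{3} ; sig = (3;(1,1))
  {3,6,8}:  v_{3} + v_{6} + v_{8} = v_{2} + v_{7} ; sig = (3;(1,1))
  {1,2,7}:  v_{1} + v_{2} + v_{7} = v_{0} + 2·v_{3} ; sig = (3;(1,2))
  {1,2,6}:  v_{1} + v_{2} + v_{6} = 2·v_{0} + 2·v_{3} ; sig = (3;(2,2))
  {0,3,4,5}:  v_{0} + v_{3} + v_{4} + v_{5} = 0 ; sig = (4;())
  {3,4,5,6}:  v_{3} + v_{4} + v_{5} + v_{6} = v_{7} ; sig = (4;(1))

Sorted signature multiset PRS(X):
    (2;(1))
    (3;(1))
    (3;(1))
    (3;(1))
    (3;(1,1))
    (3;(1,1))
    (3;(1,2))
    (3;(2,2))
    (4;())
    (4;(1))


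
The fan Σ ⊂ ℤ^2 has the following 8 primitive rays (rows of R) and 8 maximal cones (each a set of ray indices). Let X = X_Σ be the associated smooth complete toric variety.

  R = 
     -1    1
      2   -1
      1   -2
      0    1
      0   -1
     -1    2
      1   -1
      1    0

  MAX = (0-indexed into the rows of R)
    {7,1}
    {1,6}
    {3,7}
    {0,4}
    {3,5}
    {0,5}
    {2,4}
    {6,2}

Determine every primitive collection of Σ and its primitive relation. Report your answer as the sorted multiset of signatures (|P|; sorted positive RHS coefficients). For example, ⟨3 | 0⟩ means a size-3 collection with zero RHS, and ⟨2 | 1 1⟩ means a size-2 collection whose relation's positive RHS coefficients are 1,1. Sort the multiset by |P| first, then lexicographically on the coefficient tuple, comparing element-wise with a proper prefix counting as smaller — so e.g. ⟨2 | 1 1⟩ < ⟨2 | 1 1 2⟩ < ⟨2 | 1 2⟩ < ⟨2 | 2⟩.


Σ has 20 primitive collections:

  {0,6}:  v_{0} + v_{6} = 0  so sig = ⟨2 | 0⟩
  {2,5}:  v_{2} + v_{5} = 0  so sig = ⟨2 | 0⟩
  {3,4}:  v_{3} + v_{4} = 0  so sig = ⟨2 | 0⟩
  {0,1}:  v_{0} + v_{1} = v_{7}  so sig = ⟨2 | 1⟩
  {0,2}:  v_{0} + v_{2} = v_{4}  so sig = ⟨2 | 1⟩
  {0,3}:  v_{0} + v_{3} = v_{5}  so sig = ⟨2 | 1⟩
  {0,7}:  v_{0} + v_{7} = v_{3}  so sig = ⟨2 | 1⟩
  {2,3}:  v_{2} + v_{3} = v_{6}  so sig = ⟨2 | 1⟩
  {3,6}:  v_{3} + v_{6} = v_{7}  so sig = ⟨2 | 1⟩
  {4,5}:  v_{4} + v_{5} = v_{0}  so sig = ⟨2 | 1⟩
  {4,6}:  v_{4} + v_{6} = v_{2}  so sig = ⟨2 | 1⟩
  {4,7}:  v_{4} + v_{7} = v_{6}  so sig = ⟨2 | 1⟩
  {5,6}:  v_{5} + v_{6} = v_{3}  so sig = ⟨2 | 1⟩
  {6,7}:  v_{6} + v_{7} = v_{1}  so sig = ⟨2 | 1⟩
  {1,5}:  v_{1} + v_{5} = v_{3} + v_{7}  so sig = ⟨2 | 1 1⟩
  {1,3}:  v_{1} + v_{3} = 2·v_{7}  so sig = ⟨2 | 2⟩
  {1,4}:  v_{1} + v_{4} = 2·v_{6}  so sig = ⟨2 | 2⟩
  {2,7}:  v_{2} + v_{7} = 2·v_{6}  so sig = ⟨2 | 2⟩
  {5,7}:  v_{5} + v_{7} = 2·v_{3}  so sig = ⟨2 | 2⟩
  {1,2}:  v_{1} + v_{2} = 3·v_{6}  so sig = ⟨2 | 3⟩

so the primitive-relation signature multiset is
    |P|=2: 20 collections, coeffs (), (), (), (1), (1), (1), (1), (1), (1), (1), (1), (1), (1), (1), (1,1), (2), (2), (2), (2), (3)


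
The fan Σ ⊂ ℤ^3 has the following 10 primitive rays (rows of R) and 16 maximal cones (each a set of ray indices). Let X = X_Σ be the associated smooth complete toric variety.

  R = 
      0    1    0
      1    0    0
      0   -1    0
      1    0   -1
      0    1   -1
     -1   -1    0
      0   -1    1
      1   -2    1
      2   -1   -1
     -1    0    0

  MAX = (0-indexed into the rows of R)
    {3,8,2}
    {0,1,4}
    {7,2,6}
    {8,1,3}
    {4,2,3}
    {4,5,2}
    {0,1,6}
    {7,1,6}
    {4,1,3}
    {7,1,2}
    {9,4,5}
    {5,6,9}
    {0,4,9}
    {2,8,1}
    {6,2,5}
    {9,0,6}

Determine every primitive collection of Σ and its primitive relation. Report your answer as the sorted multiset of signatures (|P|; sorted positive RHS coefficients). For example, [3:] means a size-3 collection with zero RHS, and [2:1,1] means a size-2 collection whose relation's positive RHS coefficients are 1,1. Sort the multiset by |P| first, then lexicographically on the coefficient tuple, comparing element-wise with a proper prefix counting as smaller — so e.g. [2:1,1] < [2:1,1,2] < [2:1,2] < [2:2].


Minimal non-faces — 24 found among 10 rays, 16 max cones:

  • {0,2}:  v_{0} + v_{2} = 0 — sig = [2:]
  • {1,9}:  v_{1} + v_{9} = 0 — sig = [2:]
  • {4,6}:  v_{4} + v_{6} = 0 — sig = [2:]
  • {0,5}:  v_{0} + v_{5} = v_{9} — sig = [2:1]
  • {1,5}:  v_{1} + v_{5} = v_{2} — sig = [2:1]
  • {2,9}:  v_{2} + v_{9} = v_{5} — sig = [2:1]
  • {0,3}:  v_{0} + v_{3} = v_{1} + v_{4} — sig = [2:1,1]
  • {0,7}:  v_{0} + v_{7} = v_{1} + v_{6} — sig = [2:1,1]
  • {0,8}:  v_{0} + v_{8} = v_{1} + v_{3} — sig = [2:1,1]
  • {3,6}:  v_{3} + v_{6} = v_{1} + v_{2} — sig = [2:1,1]
  • {3,9}:  v_{3} + v_{9} = v_{2} + v_{4} — sig = [2:1,1]
  • {4,7}:  v_{4} + v_{7} = v_{1} + v_{2} — sig = [2:1,1]
  • {7,9}:  v_{7} + v_{9} = v_{2} + v_{6} — sig = [2:1,1]
  • {8,9}:  v_{8} + v_{9} = v_{2} + v_{3} — sig = [2:1,1]
  • {3,5}:  v_{3} + v_{5} = 2·v_{2} + v_{4} — sig = [2:1,2]
  • {5,7}:  v_{5} + v_{7} = 2·v_{2} + v_{6} — sig = [2:1,2]
  • {5,8}:  v_{5} + v_{8} = 2·v_{2} + v_{3} — sig = [2:1,2]
  • {4,8}:  v_{4} + v_{8} = 2·v_{3} — sig = [2:2]
  • {3,7}:  v_{3} + v_{7} = 2·v_{1} + 2·v_{2} — sig = [2:2,2]
  • {6,8}:  v_{6} + v_{8} = 2·v_{1} + 2·v_{2} — sig = [2:2,2]
  • {7,8}:  v_{7} + v_{8} = 3·v_{1} + 3·v_{2} — sig = [2:3,3]
  • {1,2,3}:  v_{1} + v_{2} + v_{3} = v_{8} — sig = [3:1]
  • {1,2,4}:  v_{1} + v_{2} + v_{4} = v_{3} — sig = [3:1]
  • {1,2,6}:  v_{1} + v_{2} + v_{6} = v_{7} — sig = [3:1]

Signatures (|P|; sorted positive RHS coefficients), sorted:
[[2:], [2:], [2:], [2:1], [2:1], [2:1], [2:1,1], [2:1,1], [2:1,1], [2:1,1], [2:1,1], [2:1,1], [2:1,1], [2:1,1], [2:1,2], [2:1,2], [2:1,2], [2:2], [2:2,2], [2:2,2], [2:3,3], [3:1], [3:1], [3:1]]


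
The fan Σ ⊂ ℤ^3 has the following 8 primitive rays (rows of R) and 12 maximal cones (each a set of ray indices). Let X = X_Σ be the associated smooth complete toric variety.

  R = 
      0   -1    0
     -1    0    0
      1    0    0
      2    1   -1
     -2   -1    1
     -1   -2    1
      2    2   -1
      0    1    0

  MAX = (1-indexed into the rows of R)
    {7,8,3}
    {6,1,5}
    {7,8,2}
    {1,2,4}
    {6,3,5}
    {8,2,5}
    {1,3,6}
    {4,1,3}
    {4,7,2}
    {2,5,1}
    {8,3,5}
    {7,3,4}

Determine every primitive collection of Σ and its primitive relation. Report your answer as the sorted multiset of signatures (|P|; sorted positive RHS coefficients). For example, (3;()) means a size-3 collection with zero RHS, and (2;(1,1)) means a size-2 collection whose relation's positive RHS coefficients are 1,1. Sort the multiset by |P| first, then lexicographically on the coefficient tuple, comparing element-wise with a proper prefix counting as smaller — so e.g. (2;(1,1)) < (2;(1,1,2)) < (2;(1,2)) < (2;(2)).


Minimal non-faces — 11 found among 8 rays, 12 max cones:

  P = {1,8}:  v_{1} + v_{8} = 0  →  sig = (2;())
  P = {2,3}:  v_{2} + v_{3} = 0  →  sig = (2;())
  P = {4,5}:  v_{4} + v_{5} = 0  →  sig = (2;())
  P = {1,7}:  v_{1} + v_{7} = v_{4}  →  sig = (2;(1))
  P = {4,8}:  v_{4} + v_{8} = v_{7}  →  sig = (2;(1))
  P = {5,7}:  v_{5} + v_{7} = v_{8}  →  sig = (2;(1))
  P = {6,7}:  v_{6} + v_{7} = v_{3}  →  sig = (2;(1))
  P = {2,6}:  v_{2} + v_{6} = v_{1} + v_{5}  →  sig = (2;(1,1))
  P = {4,6}:  v_{4} + v_{6} = v_{1} + v_{3}  →  sig = (2;(1,1))
  P = {6,8}:  v_{6} + v_{8} = v_{3} + v_{5}  →  sig = (2;(1,1))
  P = {1,3,5}:  v_{1} + v_{3} + v_{5} = v_{6}  →  sig = (3;(1))

Signatures (|P|; sorted positive RHS coefficients), sorted:
{ (2;()) ×3,  (2;(1)) ×4,  (2;(1,1)) ×3,  (3;(1)) }


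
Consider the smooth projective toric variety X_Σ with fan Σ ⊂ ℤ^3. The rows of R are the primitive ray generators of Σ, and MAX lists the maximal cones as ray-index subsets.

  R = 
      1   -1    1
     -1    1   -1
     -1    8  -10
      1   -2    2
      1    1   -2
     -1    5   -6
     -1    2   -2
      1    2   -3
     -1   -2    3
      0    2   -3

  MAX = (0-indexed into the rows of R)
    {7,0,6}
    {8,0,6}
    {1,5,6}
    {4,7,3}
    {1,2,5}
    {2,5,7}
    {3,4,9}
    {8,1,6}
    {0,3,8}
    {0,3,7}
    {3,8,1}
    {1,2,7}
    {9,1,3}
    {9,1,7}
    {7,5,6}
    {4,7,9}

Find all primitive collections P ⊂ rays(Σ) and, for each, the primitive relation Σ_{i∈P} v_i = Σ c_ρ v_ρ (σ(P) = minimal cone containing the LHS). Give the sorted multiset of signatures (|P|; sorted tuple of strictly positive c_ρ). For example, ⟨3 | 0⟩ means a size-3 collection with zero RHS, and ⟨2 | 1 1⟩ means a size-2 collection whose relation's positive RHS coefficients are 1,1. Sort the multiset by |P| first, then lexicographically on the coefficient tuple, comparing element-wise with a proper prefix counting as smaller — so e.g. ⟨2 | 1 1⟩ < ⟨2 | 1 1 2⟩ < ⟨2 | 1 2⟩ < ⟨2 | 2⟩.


|primitive collections| = 25. Relations:

  P={0,1}:  v_{0} + v_{1} = 0 ; sig = ⟨2 | 0⟩
  P={3,6}:  v_{3} + v_{6} = 0 ; sig = ⟨2 | 0⟩
  P={7,8}:  v_{7} + v_{8} = 0 ; sig = ⟨2 | 0⟩
  P={0,9}:  v_{0} + v_{9} = v_{4} ; sig = ⟨2 | 1⟩
  P={1,4}:  v_{1} + v_{4} = v_{9} ; sig = ⟨2 | 1⟩
  P={0,2}:  v_{0} + v_{2} = v_{5} + v_{7} ; sig = ⟨2 | 1 1⟩
  P={0,4}:  v_{0} + v_{4} = v_{3} + v_{7} ; sig = ⟨2 | 1 1⟩
  P={0,5}:  v_{0} + v_{5} = v_{6} + v_{7} ; sig = ⟨2 | 1 1⟩
  P={2,8}:  v_{2} + v_{8} = v_{1} + v_{5} ; sig = ⟨2 | 1 1⟩
  P={3,5}:  v_{3} + v_{5} = v_{1} + v_{7} ; sig = ⟨2 | 1 1⟩
  P={4,6}:  v_{4} + v_{6} = v_{1} + v_{7} ; sig = ⟨2 | 1 1⟩
  P={4,8}:  v_{4} + v_{8} = v_{1} + v_{3} ; sig = ⟨2 | 1 1⟩
  P={5,8}:  v_{5} + v_{8} = v_{1} + v_{6} ; sig = ⟨2 | 1 1⟩
  P={6,9}:  v_{6} + v_{9} = 2·v_{1} + v_{7} ; sig = ⟨2 | 1 2⟩
  P={8,9}:  v_{8} + v_{9} = 2·v_{1} + v_{3} ; sig = ⟨2 | 1 2⟩
  P={2,6}:  v_{2} + v_{6} = 2·v_{5} ; sig = ⟨2 | 2⟩
  P={2,3}:  v_{2} + v_{3} = 2·v_{1} + 2·v_{7} ; sig = ⟨2 | 2 2⟩
  P={4,5}:  v_{4} + v_{5} = 2·v_{1} + 2·v_{7} ; sig = ⟨2 | 2 2⟩
  P={5,9}:  v_{5} + v_{9} = 3·v_{1} + 2·v_{7} ; sig = ⟨2 | 2 3⟩
  P={2,4}:  v_{2} + v_{4} = 3·v_{1} + 3·v_{7} ; sig = ⟨2 | 3 3⟩
  P={2,9}:  v_{2} + v_{9} = 4·v_{1} + 3·v_{7} ; sig = ⟨2 | 3 4⟩
  P={1,3,7}:  v_{1} + v_{3} + v_{7} = v_{4} ; sig = ⟨3 | 1⟩
  P={1,5,7}:  v_{1} + v_{5} + v_{7} = v_{2} ; sig = ⟨3 | 1⟩
  P={1,6,7}:  v_{1} + v_{6} + v_{7} = v_{5} ; sig = ⟨3 | 1⟩
  P={3,7,9}:  v_{3} + v_{7} + v_{9} = 2·v_{4} ; sig = ⟨3 | 2⟩

Signatures (|P|; sorted positive RHS coefficients), sorted:
[⟨2 | 0⟩, ⟨2 | 0⟩, ⟨2 | 0⟩, ⟨2 | 1⟩, ⟨2 | 1⟩, ⟨2 | 1 1⟩, ⟨2 | 1 1⟩, ⟨2 | 1 1⟩, ⟨2 | 1 1⟩, ⟨2 | 1 1⟩, ⟨2 | 1 1⟩, ⟨2 | 1 1⟩, ⟨2 | 1 1⟩, ⟨2 | 1 2⟩, ⟨2 | 1 2⟩, ⟨2 | 2⟩, ⟨2 | 2 2⟩, ⟨2 | 2 2⟩, ⟨2 | 2 3⟩, ⟨2 | 3 3⟩, ⟨2 | 3 4⟩, ⟨3 | 1⟩, ⟨3 | 1⟩, ⟨3 | 1⟩, ⟨3 | 2⟩]


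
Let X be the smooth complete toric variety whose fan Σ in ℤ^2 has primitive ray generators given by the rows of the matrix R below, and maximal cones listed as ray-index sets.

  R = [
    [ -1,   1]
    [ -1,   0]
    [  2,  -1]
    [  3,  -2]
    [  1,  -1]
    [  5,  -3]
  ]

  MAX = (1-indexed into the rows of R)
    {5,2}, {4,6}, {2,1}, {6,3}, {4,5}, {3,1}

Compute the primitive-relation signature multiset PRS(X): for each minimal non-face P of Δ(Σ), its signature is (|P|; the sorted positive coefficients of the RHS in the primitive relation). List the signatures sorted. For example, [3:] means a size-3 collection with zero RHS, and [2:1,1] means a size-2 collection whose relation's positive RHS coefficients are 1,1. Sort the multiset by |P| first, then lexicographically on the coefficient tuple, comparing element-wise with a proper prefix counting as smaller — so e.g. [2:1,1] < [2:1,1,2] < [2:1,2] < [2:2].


Σ has 9 primitive collections:

  {1,5}:  v_{1} + v_{5} = 0  ⟹  sig = [2:]
  {1,4}:  v_{1} + v_{4} = v_{3}  ⟹  sig = [2:1]
  {2,3}:  v_{2} + v_{3} = v_{5}  ⟹  sig = [2:1]
  {3,4}:  v_{3} + v_{4} = v_{6}  ⟹  sig = [2:1]
  {3,5}:  v_{3} + v_{5} = v_{4}  ⟹  sig = [2:1]
  {2,6}:  v_{2} + v_{6} = v_{4} + v_{5}  ⟹  sig = [2:1,1]
  {1,6}:  v_{1} + v_{6} = 2·v_{3}  ⟹  sig = [2:2]
  {2,4}:  v_{2} + v_{4} = 2·v_{5}  ⟹  sig = [2:2]
  {5,6}:  v_{5} + v_{6} = 2·v_{4}  ⟹  sig = [2:2]

Signatures (|P|; sorted positive RHS coefficients), sorted:
    [2:]
    [2:1]
    [2:1]
    [2:1]
    [2:1]
    [2:1,1]
    [2:2]
    [2:2]
    [2:2]


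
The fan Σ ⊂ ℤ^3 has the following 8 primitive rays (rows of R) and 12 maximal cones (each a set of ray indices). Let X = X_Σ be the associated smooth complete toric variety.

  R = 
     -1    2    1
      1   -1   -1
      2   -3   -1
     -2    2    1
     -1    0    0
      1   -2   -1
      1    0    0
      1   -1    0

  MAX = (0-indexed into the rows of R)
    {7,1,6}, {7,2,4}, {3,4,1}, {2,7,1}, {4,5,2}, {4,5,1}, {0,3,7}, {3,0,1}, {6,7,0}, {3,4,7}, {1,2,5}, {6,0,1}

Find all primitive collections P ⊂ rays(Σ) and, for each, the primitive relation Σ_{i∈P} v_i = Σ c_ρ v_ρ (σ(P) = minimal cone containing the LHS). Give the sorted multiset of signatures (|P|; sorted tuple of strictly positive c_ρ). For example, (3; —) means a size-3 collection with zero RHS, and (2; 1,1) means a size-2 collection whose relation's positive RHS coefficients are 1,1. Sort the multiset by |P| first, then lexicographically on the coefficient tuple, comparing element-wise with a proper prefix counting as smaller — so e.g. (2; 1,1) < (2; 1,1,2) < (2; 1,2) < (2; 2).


The 14 primitive collections of Σ (r=8, n=3):

  P={0,5}:  v_{0} + v_{5} = 0 — sig = (2; —)
  P={4,6}:  v_{4} + v_{6} = 0 — sig = (2; —)
  P={0,2}:  v_{0} + v_{2} = v_{7} — sig = (2; 1)
  P={0,4}:  v_{0} + v_{4} = v_{3} — sig = (2; 1)
  P={3,5}:  v_{3} + v_{5} = v_{4} — sig = (2; 1)
  P={3,6}:  v_{3} + v_{6} = v_{0} — sig = (2; 1)
  P={5,7}:  v_{5} + v_{7} = v_{2} — sig = (2; 1)
  P={2,3}:  v_{2} + v_{3} = v_{4} + v_{7} — sig = (2; 1,1)
  P={5,6}:  v_{5} + v_{6} = v_{1} + v_{7} — sig = (2; 1,1)
  P={2,6}:  v_{2} + v_{6} = v_{1} + 2·v_{7} — sig = (2; 1,2)
  P={1,3,7}:  v_{1} + v_{3} + v_{7} = 0 — sig = (3; —)
  P={0,1,7}:  v_{0} + v_{1} + v_{7} = v_{6} — sig = (3; 1)
  P={1,4,7}:  v_{1} + v_{4} + v_{7} = v_{5} — sig = (3; 1)
  P={1,2,4}:  v_{1} + v_{2} + v_{4} = 2·v_{5} — sig = (3; 2)

Sorted signature multiset PRS(X):
    (2; —)
    (2; —)
    (2; 1)
    (2; 1)
    (2; 1)
    (2; 1)
    (2; 1)
    (2; 1,1)
    (2; 1,1)
    (2; 1,2)
    (3; —)
    (3; 1)
    (3; 1)
    (3; 2)


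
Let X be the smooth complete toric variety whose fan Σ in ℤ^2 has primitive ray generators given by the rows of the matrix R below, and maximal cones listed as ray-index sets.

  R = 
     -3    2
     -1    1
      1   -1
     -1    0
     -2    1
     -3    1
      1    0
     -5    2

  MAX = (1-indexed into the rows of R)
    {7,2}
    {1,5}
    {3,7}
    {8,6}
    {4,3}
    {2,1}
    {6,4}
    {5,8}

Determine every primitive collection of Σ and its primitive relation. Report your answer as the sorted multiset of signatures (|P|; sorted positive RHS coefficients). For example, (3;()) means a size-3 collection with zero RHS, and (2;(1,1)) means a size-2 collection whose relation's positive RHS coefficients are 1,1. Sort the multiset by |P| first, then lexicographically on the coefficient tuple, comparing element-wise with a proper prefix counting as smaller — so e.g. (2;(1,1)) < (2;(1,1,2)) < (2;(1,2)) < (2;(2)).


20 minimal non-faces of Δ(Σ) (on 8 rays):

  • {2,3}:  v_{2} + v_{3} = 0  →  sig = (2;())
  • {4,7}:  v_{4} + v_{7} = 0  →  sig = (2;())
  • {1,3}:  v_{1} + v_{3} = v_{5}  →  sig = (2;(1))
  • {2,4}:  v_{2} + v_{4} = v_{5}  →  sig = (2;(1))
  • {2,5}:  v_{2} + v_{5} = v_{1}  →  sig = (2;(1))
  • {3,5}:  v_{3} + v_{5} = v_{4}  →  sig = (2;(1))
  • {4,5}:  v_{4} + v_{5} = v_{6}  →  sig = (2;(1))
  • {5,6}:  v_{5} + v_{6} = v_{8}  →  sig = (2;(1))
  • {5,7}:  v_{5} + v_{7} = v_{2}  →  sig = (2;(1))
  • {6,7}:  v_{6} + v_{7} = v_{5}  →  sig = (2;(1))
  • {3,8}:  v_{3} + v_{8} = v_{4} + v_{6}  →  sig = (2;(1,1))
  • {1,4}:  v_{1} + v_{4} = 2·v_{5}  →  sig = (2;(2))
  • {1,7}:  v_{1} + v_{7} = 2·v_{2}  →  sig = (2;(2))
  • {2,6}:  v_{2} + v_{6} = 2·v_{5}  →  sig = (2;(2))
  • {3,6}:  v_{3} + v_{6} = 2·v_{4}  →  sig = (2;(2))
  • {4,8}:  v_{4} + v_{8} = 2·v_{6}  →  sig = (2;(2))
  • {7,8}:  v_{7} + v_{8} = 2·v_{5}  →  sig = (2;(2))
  • {1,6}:  v_{1} + v_{6} = 3·v_{5}  →  sig = (2;(3))
  • {2,8}:  v_{2} + v_{8} = 3·v_{5}  →  sig = (2;(3))
  • {1,8}:  v_{1} + v_{8} = 4·v_{5}  →  sig = (2;(4))

Sorted signature multiset PRS(X):
[(2;()), (2;()), (2;(1)), (2;(1)), (2;(1)), (2;(1)), (2;(1)), (2;(1)), (2;(1)), (2;(1)), (2;(1,1)), (2;(2)), (2;(2)), (2;(2)), (2;(2)), (2;(2)), (2;(2)), (2;(3)), (2;(3)), (2;(4))]


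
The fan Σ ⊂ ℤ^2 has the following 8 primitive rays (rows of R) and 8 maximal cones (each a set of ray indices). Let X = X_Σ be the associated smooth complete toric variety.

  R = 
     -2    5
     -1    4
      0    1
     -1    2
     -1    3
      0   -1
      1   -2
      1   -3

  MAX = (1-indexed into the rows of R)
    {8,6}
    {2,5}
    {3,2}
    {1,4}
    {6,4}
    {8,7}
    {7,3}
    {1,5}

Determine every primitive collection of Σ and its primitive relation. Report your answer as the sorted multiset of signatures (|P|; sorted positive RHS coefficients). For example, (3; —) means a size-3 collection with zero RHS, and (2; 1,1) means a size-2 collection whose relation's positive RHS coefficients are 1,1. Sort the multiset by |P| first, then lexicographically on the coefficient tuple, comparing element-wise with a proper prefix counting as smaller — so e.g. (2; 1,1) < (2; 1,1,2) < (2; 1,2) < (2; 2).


Δ(Σ) — 8 vertices, 20 min non-faces:

  P = {3,6}:  v_{3} + v_{6} = 0  ⇒ sig = (2; —)
  P = {4,7}:  v_{4} + v_{7} = 0  ⇒ sig = (2; —)
  P = {5,8}:  v_{5} + v_{8} = 0  ⇒ sig = (2; —)
  P = {1,7}:  v_{1} + v_{7} = v_{5}  ⇒ sig = (2; 1)
  P = {1,8}:  v_{1} + v_{8} = v_{4}  ⇒ sig = (2; 1)
  P = {2,6}:  v_{2} + v_{6} = v_{5}  ⇒ sig = (2; 1)
  P = {2,8}:  v_{2} + v_{8} = v_{3}  ⇒ sig = (2; 1)
  P = {3,4}:  v_{3} + v_{4} = v_{5}  ⇒ sig = (2; 1)
  P = {3,5}:  v_{3} + v_{5} = v_{2}  ⇒ sig = (2; 1)
  P = {3,8}:  v_{3} + v_{8} = v_{7}  ⇒ sig = (2; 1)
  P = {4,5}:  v_{4} + v_{5} = v_{1}  ⇒ sig = (2; 1)
  P = {4,8}:  v_{4} + v_{8} = v_{6}  ⇒ sig = (2; 1)
  P = {5,6}:  v_{5} + v_{6} = v_{4}  ⇒ sig = (2; 1)
  P = {5,7}:  v_{5} + v_{7} = v_{3}  ⇒ sig = (2; 1)
  P = {6,7}:  v_{6} + v_{7} = v_{8}  ⇒ sig = (2; 1)
  P = {1,3}:  v_{1} + v_{3} = 2·v_{5}  ⇒ sig = (2; 2)
  P = {1,6}:  v_{1} + v_{6} = 2·v_{4}  ⇒ sig = (2; 2)
  P = {2,4}:  v_{2} + v_{4} = 2·v_{5}  ⇒ sig = (2; 2)
  P = {2,7}:  v_{2} + v_{7} = 2·v_{3}  ⇒ sig = (2; 2)
  P = {1,2}:  v_{1} + v_{2} = 3·v_{5}  ⇒ sig = (2; 3)

Sorted signature multiset PRS(X):
[(2; —), (2; —), (2; —), (2; 1), (2; 1), (2; 1), (2; 1), (2; 1), (2; 1), (2; 1), (2; 1), (2; 1), (2; 1), (2; 1), (2; 1), (2; 2), (2; 2), (2; 2), (2; 2), (2; 3)]
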